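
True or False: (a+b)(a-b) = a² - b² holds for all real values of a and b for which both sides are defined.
True.

Claim: (a+b)(a-b) = a² - b².
Reasoning: Expand: (a+b)(a-b) = a² - ab + ba - b² = a² - b² (the cross terms cancel).
So the two sides agree for all real values of a and b for which both sides are defined.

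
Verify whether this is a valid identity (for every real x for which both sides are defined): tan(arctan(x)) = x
Yes, this is an identity.

Claim: tan(arctan(x)) = x.
Reasoning: For every real x, arctan(x) is by definition the angle in (-π/2, π/2) whose tangent equals x. Taking the tangent of that angle returns x.
So the two sides agree for every real x for which both sides are defined.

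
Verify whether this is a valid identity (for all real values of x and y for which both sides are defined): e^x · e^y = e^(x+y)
Claim: e^x · e^y = e^(x+y).
Reasoning: This is the law of exponents for a common base: multiplying powers adds exponents. E.g. from the series, (Σ x^j/j!)(Σ y^k/k!) = Σ_m (Σ_{j+k=m} x^j y^k/(j!k!)) = Σ_m (x+y)^m/m! by the binomial theorem.
So the two sides agree for all real values of x and y for which both sides are defined.

Conclusion: Yes, this is an identity.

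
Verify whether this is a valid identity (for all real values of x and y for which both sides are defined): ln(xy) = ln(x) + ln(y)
Claim: ln(xy) = ln(x) + ln(y).
Reasoning: Both sides are simultaneously defined only when x, y > 0. Write x = e^p, y = e^q (p = ln x, q = ln y). Then xy = e^p · e^q = e^(p+q), so ln(xy) = p + q = ln(x) + ln(y).
So the two sides agree for all real values of x and y for which both sides are defined.

Conclusion: Yes, this is an identity.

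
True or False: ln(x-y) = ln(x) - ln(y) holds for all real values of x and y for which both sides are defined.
False.

Claim: ln(x-y) = ln(x) - ln(y).
Test a specific point where both sides are defined: x = 5, y = 1.
LHS = ln(x-y) ≈ 1.3863
RHS = ln(x) - ln(y) ≈ 1.6094
Since 1.3863 ≠ 1.6094, the equation fails at this point, so it cannot hold for all real values of x and y for which both sides are defined.
ln(x) - ln(y) = ln(x/y), not ln(x-y).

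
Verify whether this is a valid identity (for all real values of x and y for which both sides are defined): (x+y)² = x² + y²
Claim: (x+y)² = x² + y².
Test a specific point where both sides are defined: x = 2, y = 3.
LHS = (x+y)² ≈ 25.0000
RHS = x² + y² ≈ 13.0000
Since 25.0000 ≠ 13.0000, the equation fails at this point, so it cannot hold for all real values of x and y for which both sides are defined.
The correct expansion is (x+y)² = x² + 2xy + y²; the cross term 2xy is missing.

Conclusion: No, this is NOT an identity.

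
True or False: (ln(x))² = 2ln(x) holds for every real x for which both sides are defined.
False.

Claim: (ln(x))² = 2ln(x).
Test a specific point where both sides are defined: x = 1/2.
LHS = (ln(x))² ≈ 0.4805
RHS = 2ln(x) ≈ -1.3863
Since 0.4805 ≠ -1.3863, the equation fails at this point, so it cannot hold for every real x for which both sides are defined.
2ln(x) equals ln(x²), which is not the same as (ln x)².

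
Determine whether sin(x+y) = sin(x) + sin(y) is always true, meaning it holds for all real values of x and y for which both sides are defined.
No, this is NOT an identity.

Claim: sin(x+y) = sin(x) + sin(y).
Test a specific point where both sides are defined: x = π/6, y = π/3.
LHS = sin(x+y) ≈ 1.0000
RHS = sin(x) + sin(y) ≈ 1.3660
Since 1.0000 ≠ 1.3660, the equation fails at this point, so it cannot hold for all real values of x and y for which both sides are defined.
The correct expansion is sin(x+y) = sin(x)cos(y) + cos(x)sin(y); sine is not additive.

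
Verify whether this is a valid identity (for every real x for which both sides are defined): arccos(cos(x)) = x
Claim: arccos(cos(x)) = x.
Test a specific point where both sides are defined: x = -π/2.
LHS = arccos(cos(x)) ≈ 1.5708
RHS = x ≈ -1.5708
Since 1.5708 ≠ -1.5708, the equation fails at this point, so it cannot hold for every real x for which both sides are defined.
arccos only returns values in [0, π], so arccos(cos(x)) = x holds only for x in that interval, not for all real x.

Conclusion: No, this is NOT an identity.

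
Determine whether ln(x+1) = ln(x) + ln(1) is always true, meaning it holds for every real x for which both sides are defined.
No, this is NOT an identity.

Claim: ln(x+1) = ln(x) + ln(1).
Test a specific point where both sides are defined: x = 1/2.
LHS = ln(x+1) ≈ 0.4055
RHS = ln(x) + ln(1) ≈ -0.6931
Since 0.4055 ≠ -0.6931, the equation fails at this point, so it cannot hold for every real x for which both sides are defined.
ln(1) = 0, so the right side is just ln(x), which differs from ln(x+1).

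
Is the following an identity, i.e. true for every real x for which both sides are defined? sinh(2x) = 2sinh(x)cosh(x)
Yes, this is an identity.

Claim: sinh(2x) = 2sinh(x)cosh(x).
Reasoning: 2sinh(x)cosh(x) = 2 · (e^x - e^-x)/2 · (e^x + e^-x)/2 = (e^(2x) - e^(-2x))/2 = sinh(2x).
So the two sides agree for every real x for which both sides are defined.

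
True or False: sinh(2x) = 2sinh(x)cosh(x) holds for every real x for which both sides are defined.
True.

Claim: sinh(2x) = 2sinh(x)cosh(x).
Reasoning: 2sinh(x)cosh(x) = 2 · (e^x - e^-x)/2 · (e^x + e^-x)/2 = (e^(2x) - e^(-2x))/2 = sinh(2x).
So the two sides agree for every real x for which both sides are defined.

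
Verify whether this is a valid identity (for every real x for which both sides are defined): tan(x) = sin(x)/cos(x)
Claim: tan(x) = sin(x)/cos(x).
Reasoning: For an angle x whose terminal point on the unit circle is (cos x, sin x), tan(x) is defined as the ratio (second coordinate)/(first coordinate) = sin(x)/cos(x), wherever cos(x) ≠ 0.
So the two sides agree for every real x for which both sides are defined.

Conclusion: Yes, this is an identity.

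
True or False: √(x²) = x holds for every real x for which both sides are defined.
False.

Claim: √(x²) = x.
Test a specific point where both sides are defined: x = -3.
LHS = √(x²) ≈ 3.0000
RHS = x ≈ -3.0000
Since 3.0000 ≠ -3.0000, the equation fails at this point, so it cannot hold for every real x for which both sides are defined.
√(x²) = |x|, which differs from x whenever x < 0 (both sides are defined for every real x).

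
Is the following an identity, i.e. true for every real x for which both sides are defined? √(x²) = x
No, this is NOT an identity.

Claim: √(x²) = x.
Test a specific point where both sides are defined: x = -2.
LHS = √(x²) ≈ 2.0000
RHS = x ≈ -2.0000
Since 2.0000 ≠ -2.0000, the equation fails at this point, so it cannot hold for every real x for which both sides are defined.
√(x²) = |x|, which differs from x whenever x < 0 (both sides are defined for every real x).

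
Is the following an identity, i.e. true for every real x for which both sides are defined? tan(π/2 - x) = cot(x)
Claim: tan(π/2 - x) = cot(x).
Reasoning: tan(π/2 - x) = sin(π/2 - x)/cos(π/2 - x) = cos(x)/sin(x) = cot(x), using the cofunction identities sin(π/2 - x) = cos(x) and cos(π/2 - x) = sin(x).
So the two sides agree for every real x for which both sides are defined.

Conclusion: Yes, this is an identity.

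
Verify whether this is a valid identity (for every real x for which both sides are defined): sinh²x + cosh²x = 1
Claim: sinh²x + cosh²x = 1.
Test a specific point where both sides are defined: x = 2.
LHS = sinh²x + cosh²x ≈ 27.3082
RHS = 1 ≈ 1.0000
Since 27.3082 ≠ 1.0000, the equation fails at this point, so it cannot hold for every real x for which both sides are defined.
The correct hyperbolic identity is cosh²x - sinh²x = 1 (a difference); the sum sinh²x + cosh²x equals cosh(2x).

Conclusion: No, this is NOT an identity.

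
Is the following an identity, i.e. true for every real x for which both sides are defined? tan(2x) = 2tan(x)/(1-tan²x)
Yes, this is an identity.

Claim: tan(2x) = 2tan(x)/(1-tan²x).
Reasoning: tan(2x) = sin(2x)/cos(2x) = 2sin(x)cos(x) / (cos²x - sin²x). Divide numerator and denominator by cos²x: 2tan(x) / (1 - tan²x).
So the two sides agree for every real x for which both sides are defined.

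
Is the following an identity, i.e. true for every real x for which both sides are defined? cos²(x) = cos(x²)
Claim: cos²(x) = cos(x²).
Test a specific point where both sides are defined: x = -π/4.
LHS = cos²(x) ≈ 0.5000
RHS = cos(x²) ≈ 0.8157
Since 0.5000 ≠ 0.8157, the equation fails at this point, so it cannot hold for every real x for which both sides are defined.
cos²(x) means (cos x)², squaring the output; cos(x²) squares the input. These are different functions.

Conclusion: No, this is NOT an identity.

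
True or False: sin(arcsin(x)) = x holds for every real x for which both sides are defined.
True.

Claim: sin(arcsin(x)) = x.
Reasoning: For -1 ≤ x ≤ 1 (where arcsin is defined), arcsin(x) is by definition an angle whose sine equals x. Taking the sine of that angle returns x. (Note the other order, arcsin(sin x) = x, is NOT an identity.)
So the two sides agree for every real x for which both sides are defined.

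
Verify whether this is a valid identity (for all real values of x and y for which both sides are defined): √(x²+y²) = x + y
No, this is NOT an identity.

Claim: √(x²+y²) = x + y.
Test a specific point where both sides are defined: x = 1/2, y = -2.
LHS = √(x²+y²) ≈ 2.0616
RHS = x + y ≈ -1.5000
Since 2.0616 ≠ -1.5000, the equation fails at this point, so it cannot hold for all real values of x and y for which both sides are defined.
(x+y)² = x² + 2xy + y², not x² + y², so the square root does not split this way.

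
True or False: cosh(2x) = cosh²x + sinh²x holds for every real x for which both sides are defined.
Claim: cosh(2x) = cosh²x + sinh²x.
Reasoning: cosh²x = (e^(2x) + 2 + e^(-2x))/4 and sinh²x = (e^(2x) - 2 + e^(-2x))/4. Adding gives (2e^(2x) + 2e^(-2x))/4 = (e^(2x) + e^(-2x))/2 = cosh(2x).
So the two sides agree for every real x for which both sides are defined.

Conclusion: True.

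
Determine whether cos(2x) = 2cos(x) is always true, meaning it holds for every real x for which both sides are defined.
No, this is NOT an identity.

Claim: cos(2x) = 2cos(x).
Test a specific point where both sides are defined: x = π/6.
LHS = cos(2x) ≈ 0.5000
RHS = 2cos(x) ≈ 1.7321
Since 0.5000 ≠ 1.7321, the equation fails at this point, so it cannot hold for every real x for which both sides are defined.
The correct double-angle formula is cos(2x) = cos²x - sin²x.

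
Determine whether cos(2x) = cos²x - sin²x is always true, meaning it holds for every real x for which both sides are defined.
Claim: cos(2x) = cos²x - sin²x.
Reasoning: Put y = x in the addition formula cos(x+y) = cos(x)cos(y) - sin(x)sin(y): cos(2x) = cos²x - sin²x.
So the two sides agree for every real x for which both sides are defined.

Conclusion: Yes, this is an identity.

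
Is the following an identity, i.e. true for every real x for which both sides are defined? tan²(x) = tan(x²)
No, this is NOT an identity.

Claim: tan²(x) = tan(x²).
Test a specific point where both sides are defined: x = 3π/4.
LHS = tan²(x) ≈ 1.0000
RHS = tan(x²) ≈ -0.8977
Since 1.0000 ≠ -0.8977, the equation fails at this point, so it cannot hold for every real x for which both sides are defined.
tan²(x) means (tan x)², squaring the output; tan(x²) squares the input. These are different functions.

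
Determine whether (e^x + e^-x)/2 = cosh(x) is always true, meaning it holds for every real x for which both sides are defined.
Yes, this is an identity.

Claim: (e^x + e^-x)/2 = cosh(x).
Reasoning: This is exactly the definition of the hyperbolic cosine: cosh(x) := (e^x + e^-x)/2.
So the two sides agree for every real x for which both sides are defined.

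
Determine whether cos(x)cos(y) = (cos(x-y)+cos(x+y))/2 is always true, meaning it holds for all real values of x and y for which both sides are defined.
Claim: cos(x)cos(y) = (cos(x-y)+cos(x+y))/2.
Reasoning: cos(x-y) = cos(x)cos(y) + sin(x)sin(y) and cos(x+y) = cos(x)cos(y) - sin(x)sin(y). Adding, cos(x-y) + cos(x+y) = 2cos(x)cos(y); divide by 2.
So the two sides agree for all real values of x and y for which both sides are defined.

Conclusion: Yes, this is an identity.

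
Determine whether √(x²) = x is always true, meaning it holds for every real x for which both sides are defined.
No, this is NOT an identity.

Claim: √(x²) = x.
Test a specific point where both sides are defined: x = -3.
LHS = √(x²) ≈ 3.0000
RHS = x ≈ -3.0000
Since 3.0000 ≠ -3.0000, the equation fails at this point, so it cannot hold for every real x for which both sides are defined.
√(x²) = |x|, which differs from x whenever x < 0 (both sides are defined for every real x).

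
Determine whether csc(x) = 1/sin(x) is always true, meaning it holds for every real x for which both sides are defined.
Yes, this is an identity.

Claim: csc(x) = 1/sin(x).
Reasoning: csc(x) is by definition the reciprocal of sin(x), wherever sin(x) ≠ 0.
So the two sides agree for every real x for which both sides are defined.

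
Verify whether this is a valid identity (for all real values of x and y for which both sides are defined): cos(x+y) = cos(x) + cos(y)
No, this is NOT an identity.

Claim: cos(x+y) = cos(x) + cos(y).
Test a specific point where both sides are defined: x = π/3, y = 3π/4.
LHS = cos(x+y) ≈ -0.9659
RHS = cos(x) + cos(y) ≈ -0.2071
Since -0.9659 ≠ -0.2071, the equation fails at this point, so it cannot hold for all real values of x and y for which both sides are defined.
The correct expansion is cos(x+y) = cos(x)cos(y) - sin(x)sin(y); cosine is not additive.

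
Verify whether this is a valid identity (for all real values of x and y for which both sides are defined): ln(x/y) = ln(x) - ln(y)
Claim: ln(x/y) = ln(x) - ln(y).
Reasoning: Both sides are simultaneously defined only when x, y > 0. Write x = e^p, y = e^q. Then x/y = e^(p-q), so ln(x/y) = p - q = ln(x) - ln(y).
So the two sides agree for all real values of x and y for which both sides are defined.

Conclusion: Yes, this is an identity.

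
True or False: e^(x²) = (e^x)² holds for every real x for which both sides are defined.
Claim: e^(x²) = (e^x)².
Test a specific point where both sides are defined: x = -2.
LHS = e^(x²) ≈ 54.5982
RHS = (e^x)² ≈ 0.0183
Since 54.5982 ≠ 0.0183, the equation fails at this point, so it cannot hold for every real x for which both sides are defined.
(e^x)² = e^(2x), and 2x ≠ x² in general.

Conclusion: False.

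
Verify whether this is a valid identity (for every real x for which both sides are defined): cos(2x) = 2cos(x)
No, this is NOT an identity.

Claim: cos(2x) = 2cos(x).
Test a specific point where both sides are defined: x = 2π/3.
LHS = cos(2x) ≈ -0.5000
RHS = 2cos(x) ≈ -1.0000
Since -0.5000 ≠ -1.0000, the equation fails at this point, so it cannot hold for every real x for which both sides are defined.
The correct double-angle formula is cos(2x) = cos²x - sin²x.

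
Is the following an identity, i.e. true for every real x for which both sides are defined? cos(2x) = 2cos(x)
Claim: cos(2x) = 2cos(x).
Test a specific point where both sides are defined: x = 3π/4.
LHS = cos(2x) ≈ 0.0000
RHS = 2cos(x) ≈ -1.4142
Since 0.0000 ≠ -1.4142, the equation fails at this point, so it cannot hold for every real x for which both sides are defined.
The correct double-angle formula is cos(2x) = cos²x - sin²x.

Conclusion: No, this is NOT an identity.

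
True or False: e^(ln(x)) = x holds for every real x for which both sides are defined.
True.

Claim: e^(ln(x)) = x.
Reasoning: For x > 0, ln(x) is by definition the exponent p such that e^p = x. Raising e to that exponent therefore returns x: e^(ln x) = x.
So the two sides agree for every real x for which both sides are defined.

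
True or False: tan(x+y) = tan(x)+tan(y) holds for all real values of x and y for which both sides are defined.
False.

Claim: tan(x+y) = tan(x)+tan(y).
Test a specific point where both sides are defined: x = π/4, y = -π/3.
LHS = tan(x+y) ≈ -0.2679
RHS = tan(x)+tan(y) ≈ -0.7321
Since -0.2679 ≠ -0.7321, the equation fails at this point, so it cannot hold for all real values of x and y for which both sides are defined.
The correct formula is tan(x+y) = (tan(x) + tan(y))/(1 - tan(x)tan(y)).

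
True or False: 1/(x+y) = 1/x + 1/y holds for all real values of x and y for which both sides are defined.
False.

Claim: 1/(x+y) = 1/x + 1/y.
Test a specific point where both sides are defined: x = 4, y = 2.
LHS = 1/(x+y) ≈ 0.1667
RHS = 1/x + 1/y ≈ 0.7500
Since 0.1667 ≠ 0.7500, the equation fails at this point, so it cannot hold for all real values of x and y for which both sides are defined.
1/x + 1/y = (x+y)/(xy), which is not 1/(x+y).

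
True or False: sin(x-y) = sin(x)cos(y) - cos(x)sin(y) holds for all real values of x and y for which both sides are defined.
Claim: sin(x-y) = sin(x)cos(y) - cos(x)sin(y).
Reasoning: Replace y by -y in sin(x+y) = sin(x)cos(y) + cos(x)sin(y) and use cos(-y) = cos(y), sin(-y) = -sin(y): sin(x-y) = sin(x)cos(y) - cos(x)sin(y).
So the two sides agree for all real values of x and y for which both sides are defined.

Conclusion: True.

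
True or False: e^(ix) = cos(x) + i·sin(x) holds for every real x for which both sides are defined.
True.

Claim: e^(ix) = cos(x) + i·sin(x).
Reasoning: Euler's formula. Expand e^(ix) = Σ (ix)^k / k!. Since i² = -1, the even-k terms are Σ (-1)^m x^(2m)/(2m)! = cos(x) and the odd-k terms are i · Σ (-1)^m x^(2m+1)/(2m+1)! = i·sin(x).
So the two sides agree for every real x for which both sides are defined.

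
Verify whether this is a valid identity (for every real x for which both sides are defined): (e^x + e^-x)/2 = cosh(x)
Claim: (e^x + e^-x)/2 = cosh(x).
Reasoning: This is exactly the definition of the hyperbolic cosine: cosh(x) := (e^x + e^-x)/2.
So the two sides agree for every real x for which both sides are defined.

Conclusion: Yes, this is an identity.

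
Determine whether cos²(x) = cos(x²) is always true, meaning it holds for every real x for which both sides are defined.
No, this is NOT an identity.

Claim: cos²(x) = cos(x²).
Test a specific point where both sides are defined: x = π/3.
LHS = cos²(x) ≈ 0.2500
RHS = cos(x²) ≈ 0.4566
Since 0.2500 ≠ 0.4566, the equation fails at this point, so it cannot hold for every real x for which both sides are defined.
cos²(x) means (cos x)², squaring the output; cos(x²) squares the input. These are different functions.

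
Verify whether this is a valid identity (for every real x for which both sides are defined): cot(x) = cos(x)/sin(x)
Yes, this is an identity.

Claim: cot(x) = cos(x)/sin(x).
Reasoning: cot(x) is defined as 1/tan(x) = 1/(sin(x)/cos(x)) = cos(x)/sin(x), wherever sin(x) ≠ 0.
So the two sides agree for every real x for which both sides are defined.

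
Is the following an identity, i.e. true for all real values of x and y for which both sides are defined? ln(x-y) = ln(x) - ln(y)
No, this is NOT an identity.

Claim: ln(x-y) = ln(x) - ln(y).
Test a specific point where both sides are defined: x = 5, y = 3.
LHS = ln(x-y) ≈ 0.6931
RHS = ln(x) - ln(y) ≈ 0.5108
Since 0.6931 ≠ 0.5108, the equation fails at this point, so it cannot hold for all real values of x and y for which both sides are defined.
ln(x) - ln(y) = ln(x/y), not ln(x-y).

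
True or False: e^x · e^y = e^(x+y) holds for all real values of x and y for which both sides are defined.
True.

Claim: e^x · e^y = e^(x+y).
Reasoning: This is the law of exponents for a common base: multiplying powers adds exponents. E.g. from the series, (Σ x^j/j!)(Σ y^k/k!) = Σ_m (Σ_{j+k=m} x^j y^k/(j!k!)) = Σ_m (x+y)^m/m! by the binomial theorem.
So the two sides agree for all real values of x and y for which both sides are defined.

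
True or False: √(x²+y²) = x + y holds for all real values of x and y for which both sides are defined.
Claim: √(x²+y²) = x + y.
Test a specific point where both sides are defined: x = 1/2, y = 1/2.
LHS = √(x²+y²) ≈ 0.7071
RHS = x + y ≈ 1.0000
Since 0.7071 ≠ 1.0000, the equation fails at this point, so it cannot hold for all real values of x and y for which both sides are defined.
(x+y)² = x² + 2xy + y², not x² + y², so the square root does not split this way.

Conclusion: False.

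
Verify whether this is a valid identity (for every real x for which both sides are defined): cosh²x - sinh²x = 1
Yes, this is an identity.

Claim: cosh²x - sinh²x = 1.
Reasoning: With cosh(x) = (e^x + e^-x)/2 and sinh(x) = (e^x - e^-x)/2: cosh²x = (e^(2x) + 2 + e^(-2x))/4 and sinh²x = (e^(2x) - 2 + e^(-2x))/4. Subtracting leaves 4/4 = 1.
So the two sides agree for every real x for which both sides are defined.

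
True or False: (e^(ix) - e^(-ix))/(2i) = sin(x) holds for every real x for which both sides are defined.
True.

Claim: (e^(ix) - e^(-ix))/(2i) = sin(x).
Reasoning: By Euler's formula e^(ix) = cos(x) + i·sin(x) and e^(-ix) = cos(x) - i·sin(x). Subtracting cancels the cosine terms: e^(ix) - e^(-ix) = 2i·sin(x); divide by 2i.
So the two sides agree for every real x for which both sides are defined.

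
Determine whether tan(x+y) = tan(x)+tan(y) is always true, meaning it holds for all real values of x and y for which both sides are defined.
Claim: tan(x+y) = tan(x)+tan(y).
Test a specific point where both sides are defined: x = -π/4, y = π/6.
LHS = tan(x+y) ≈ -0.2679
RHS = tan(x)+tan(y) ≈ -0.4226
Since -0.2679 ≠ -0.4226, the equation fails at this point, so it cannot hold for all real values of x and y for which both sides are defined.
The correct formula is tan(x+y) = (tan(x) + tan(y))/(1 - tan(x)tan(y)).

Conclusion: No, this is NOT an identity.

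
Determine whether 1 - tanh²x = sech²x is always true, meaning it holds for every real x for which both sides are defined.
Claim: 1 - tanh²x = sech²x.
Reasoning: Divide cosh²x - sinh²x = 1 through by cosh²x (never zero): 1 - tanh²x = 1/cosh²x = sech²x.
So the two sides agree for every real x for which both sides are defined.

Conclusion: Yes, this is an identity.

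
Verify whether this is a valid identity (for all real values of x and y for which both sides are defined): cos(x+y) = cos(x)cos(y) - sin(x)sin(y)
Claim: cos(x+y) = cos(x)cos(y) - sin(x)sin(y).
Reasoning: By Euler's formula e^(i(x+y)) = e^(ix)·e^(iy) = (cos x + i·sin x)(cos y + i·sin y). The real part of the left side is cos(x+y); the real part of the product is cos(x)cos(y) - sin(x)sin(y) (since i·i = -1).
So the two sides agree for all real values of x and y for which both sides are defined.

Conclusion: Yes, this is an identity.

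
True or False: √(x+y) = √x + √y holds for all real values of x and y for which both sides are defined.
Claim: √(x+y) = √x + √y.
Test a specific point where both sides are defined: x = 5, y = 2.
LHS = √(x+y) ≈ 2.6458
RHS = √x + √y ≈ 3.6503
Since 2.6458 ≠ 3.6503, the equation fails at this point, so it cannot hold for all real values of x and y for which both sides are defined.
Squaring the right side gives x + 2√(xy) + y, not x + y.

Conclusion: False.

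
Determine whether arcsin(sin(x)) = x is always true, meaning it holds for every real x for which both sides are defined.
Claim: arcsin(sin(x)) = x.
Test a specific point where both sides are defined: x = π.
LHS = arcsin(sin(x)) ≈ 0.0000
RHS = x ≈ 3.1416
Since 0.0000 ≠ 3.1416, the equation fails at this point, so it cannot hold for every real x for which both sides are defined.
arcsin only returns values in [-π/2, π/2], so arcsin(sin(x)) = x holds only for x in that interval, not for all real x.

Conclusion: No, this is NOT an identity.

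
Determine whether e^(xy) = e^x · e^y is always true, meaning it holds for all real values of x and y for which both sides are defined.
Claim: e^(xy) = e^x · e^y.
Test a specific point where both sides are defined: x = 1/2, y = 3.
LHS = e^(xy) ≈ 4.4817
RHS = e^x · e^y ≈ 33.1155
Since 4.4817 ≠ 33.1155, the equation fails at this point, so it cannot hold for all real values of x and y for which both sides are defined.
e^x · e^y = e^(x+y), not e^(xy).

Conclusion: No, this is NOT an identity.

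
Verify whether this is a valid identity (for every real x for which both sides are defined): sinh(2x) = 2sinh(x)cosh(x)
Claim: sinh(2x) = 2sinh(x)cosh(x).
Reasoning: 2sinh(x)cosh(x) = 2 · (e^x - e^-x)/2 · (e^x + e^-x)/2 = (e^(2x) - e^(-2x))/2 = sinh(2x).
So the two sides agree for every real x for which both sides are defined.

Conclusion: Yes, this is an identity.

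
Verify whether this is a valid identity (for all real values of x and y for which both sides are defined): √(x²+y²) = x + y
Claim: √(x²+y²) = x + y.
Test a specific point where both sides are defined: x = 1, y = 2.
LHS = √(x²+y²) ≈ 2.2361
RHS = x + y ≈ 3.0000
Since 2.2361 ≠ 3.0000, the equation fails at this point, so it cannot hold for all real values of x and y for which both sides are defined.
(x+y)² = x² + 2xy + y², not x² + y², so the square root does not split this way.

Conclusion: No, this is NOT an identity.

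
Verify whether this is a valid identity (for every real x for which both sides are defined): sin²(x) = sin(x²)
No, this is NOT an identity.

Claim: sin²(x) = sin(x²).
Test a specific point where both sides are defined: x = -π/3.
LHS = sin²(x) ≈ 0.7500
RHS = sin(x²) ≈ 0.8897
Since 0.7500 ≠ 0.8897, the equation fails at this point, so it cannot hold for every real x for which both sides are defined.
sin²(x) means (sin x)², squaring the output; sin(x²) squares the input. These are different functions.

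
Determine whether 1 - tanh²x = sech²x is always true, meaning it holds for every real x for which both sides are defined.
Yes, this is an identity.

Claim: 1 - tanh²x = sech²x.
Reasoning: Divide cosh²x - sinh²x = 1 through by cosh²x (never zero): 1 - tanh²x = 1/cosh²x = sech²x.
So the two sides agree for every real x for which both sides are defined.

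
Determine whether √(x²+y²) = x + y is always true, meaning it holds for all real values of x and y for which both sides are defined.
Claim: √(x²+y²) = x + y.
Test a specific point where both sides are defined: x = 3, y = -3.
LHS = √(x²+y²) ≈ 4.2426
RHS = x + y ≈ 0.0000
Since 4.2426 ≠ 0.0000, the equation fails at this point, so it cannot hold for all real values of x and y for which both sides are defined.
(x+y)² = x² + 2xy + y², not x² + y², so the square root does not split this way.

Conclusion: No, this is NOT an identity.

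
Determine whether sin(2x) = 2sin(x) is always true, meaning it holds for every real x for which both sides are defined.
No, this is NOT an identity.

Claim: sin(2x) = 2sin(x).
Test a specific point where both sides are defined: x = π/6.
LHS = sin(2x) ≈ 0.8660
RHS = 2sin(x) ≈ 1.0000
Since 0.8660 ≠ 1.0000, the equation fails at this point, so it cannot hold for every real x for which both sides are defined.
The correct double-angle formula is sin(2x) = 2sin(x)cos(x).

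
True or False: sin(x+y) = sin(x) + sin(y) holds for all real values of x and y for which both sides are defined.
Claim: sin(x+y) = sin(x) + sin(y).
Test a specific point where both sides are defined: x = π/4, y = π/2.
LHS = sin(x+y) ≈ 0.7071
RHS = sin(x) + sin(y) ≈ 1.7071
Since 0.7071 ≠ 1.7071, the equation fails at this point, so it cannot hold for all real values of x and y for which both sides are defined.
The correct expansion is sin(x+y) = sin(x)cos(y) + cos(x)sin(y); sine is not additive.

Conclusion: False.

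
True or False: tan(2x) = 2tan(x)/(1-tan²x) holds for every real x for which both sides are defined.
Claim: tan(2x) = 2tan(x)/(1-tan²x).
Reasoning: tan(2x) = sin(2x)/cos(2x) = 2sin(x)cos(x) / (cos²x - sin²x). Divide numerator and denominator by cos²x: 2tan(x) / (1 - tan²x).
So the two sides agree for every real x for which both sides are defined.

Conclusion: True.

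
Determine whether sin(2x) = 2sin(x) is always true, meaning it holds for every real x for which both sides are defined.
Claim: sin(2x) = 2sin(x).
Test a specific point where both sides are defined: x = π/3.
LHS = sin(2x) ≈ 0.8660
RHS = 2sin(x) ≈ 1.7321
Since 0.8660 ≠ 1.7321, the equation fails at this point, so it cannot hold for every real x for which both sides are defined.
The correct double-angle formula is sin(2x) = 2sin(x)cos(x).

Conclusion: No, this is NOT an identity.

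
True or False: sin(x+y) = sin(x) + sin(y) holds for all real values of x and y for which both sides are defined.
False.

Claim: sin(x+y) = sin(x) + sin(y).
Test a specific point where both sides are defined: x = -π/4, y = 3π/4.
LHS = sin(x+y) ≈ 1.0000
RHS = sin(x) + sin(y) ≈ 0.0000
Since 1.0000 ≠ 0.0000, the equation fails at this point, so it cannot hold for all real values of x and y for which both sides are defined.
The correct expansion is sin(x+y) = sin(x)cos(y) + cos(x)sin(y); sine is not additive.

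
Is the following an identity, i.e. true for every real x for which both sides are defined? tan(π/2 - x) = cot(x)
Claim: tan(π/2 - x) = cot(x).
Reasoning: tan(π/2 - x) = sin(π/2 - x)/cos(π/2 - x) = cos(x)/sin(x) = cot(x), using the cofunction identities sin(π/2 - x) = cos(x) and cos(π/2 - x) = sin(x).
So the two sides agree for every real x for which both sides are defined.

Conclusion: Yes, this is an identity.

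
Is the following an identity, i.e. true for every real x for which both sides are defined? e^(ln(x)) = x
Claim: e^(ln(x)) = x.
Reasoning: For x > 0, ln(x) is by definition the exponent p such that e^p = x. Raising e to that exponent therefore returns x: e^(ln x) = x.
So the two sides agree for every real x for which both sides are defined.

Conclusion: Yes, this is an identity.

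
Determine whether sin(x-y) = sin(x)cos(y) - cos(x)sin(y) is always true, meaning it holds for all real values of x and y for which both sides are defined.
Claim: sin(x-y) = sin(x)cos(y) - cos(x)sin(y).
Reasoning: Replace y by -y in sin(x+y) = sin(x)cos(y) + cos(x)sin(y) and use cos(-y) = cos(y), sin(-y) = -sin(y): sin(x-y) = sin(x)cos(y) - cos(x)sin(y).
So the two sides agree for all real values of x and y for which both sides are defined.

Conclusion: Yes, this is an identity.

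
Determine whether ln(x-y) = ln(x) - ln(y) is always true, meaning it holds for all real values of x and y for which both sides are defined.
Claim: ln(x-y) = ln(x) - ln(y).
Test a specific point where both sides are defined: x = 4, y = 3/2.
LHS = ln(x-y) ≈ 0.9163
RHS = ln(x) - ln(y) ≈ 0.9808
Since 0.9163 ≠ 0.9808, the equation fails at this point, so it cannot hold for all real values of x and y for which both sides are defined.
ln(x) - ln(y) = ln(x/y), not ln(x-y).

Conclusion: No, this is NOT an identity.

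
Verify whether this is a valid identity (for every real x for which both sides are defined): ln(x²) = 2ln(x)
Claim: ln(x²) = 2ln(x).
Reasoning: The right side requires x > 0. For x > 0, x² = (e^(ln x))² = e^(2ln x), so ln(x²) = 2ln(x). (For x < 0 the right side is undefined, so those values are outside the claim.)
So the two sides agree for every real x for which both sides are defined.

Conclusion: Yes, this is an identity.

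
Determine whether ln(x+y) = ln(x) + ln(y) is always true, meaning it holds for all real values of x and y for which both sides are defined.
Claim: ln(x+y) = ln(x) + ln(y).
Test a specific point where both sides are defined: x = 1, y = 4.
LHS = ln(x+y) ≈ 1.6094
RHS = ln(x) + ln(y) ≈ 1.3863
Since 1.6094 ≠ 1.3863, the equation fails at this point, so it cannot hold for all real values of x and y for which both sides are defined.
ln(x) + ln(y) = ln(xy), not ln(x+y).

Conclusion: No, this is NOT an identity.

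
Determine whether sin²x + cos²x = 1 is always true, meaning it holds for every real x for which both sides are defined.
Claim: sin²x + cos²x = 1.
Reasoning: The point (cos x, sin x) lies on the unit circle X² + Y² = 1, so cos²x + sin²x = 1 for every real x.
So the two sides agree for every real x for which both sides are defined.

Conclusion: Yes, this is an identity.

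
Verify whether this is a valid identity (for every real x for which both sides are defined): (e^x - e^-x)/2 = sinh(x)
Yes, this is an identity.

Claim: (e^x - e^-x)/2 = sinh(x).
Reasoning: This is exactly the definition of the hyperbolic sine: sinh(x) := (e^x - e^-x)/2.
So the two sides agree for every real x for which both sides are defined.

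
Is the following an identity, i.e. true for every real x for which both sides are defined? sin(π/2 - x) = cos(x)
Claim: sin(π/2 - x) = cos(x).
Reasoning: Use sin(u - v) = sin(u)cos(v) - cos(u)sin(v) with u = π/2, v = x: sin(π/2)cos(x) - cos(π/2)sin(x) = 1·cos(x) - 0·sin(x) = cos(x).
So the two sides agree for every real x for which both sides are defined.

Conclusion: Yes, this is an identity.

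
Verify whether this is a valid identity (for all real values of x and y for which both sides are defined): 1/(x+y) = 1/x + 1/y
No, this is NOT an identity.

Claim: 1/(x+y) = 1/x + 1/y.
Test a specific point where both sides are defined: x = 3/2, y = 1/2.
LHS = 1/(x+y) ≈ 0.5000
RHS = 1/x + 1/y ≈ 2.6667
Since 0.5000 ≠ 2.6667, the equation fails at this point, so it cannot hold for all real values of x and y for which both sides are defined.
1/x + 1/y = (x+y)/(xy), which is not 1/(x+y).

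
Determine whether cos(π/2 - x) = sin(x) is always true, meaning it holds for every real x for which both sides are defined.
Claim: cos(π/2 - x) = sin(x).
Reasoning: Use cos(u - v) = cos(u)cos(v) + sin(u)sin(v) with u = π/2, v = x: cos(π/2)cos(x) + sin(π/2)sin(x) = 0·cos(x) + 1·sin(x) = sin(x).
So the two sides agree for every real x for which both sides are defined.

Conclusion: Yes, this is an identity.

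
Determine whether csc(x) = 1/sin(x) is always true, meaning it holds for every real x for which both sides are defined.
Claim: csc(x) = 1/sin(x).
Reasoning: csc(x) is by definition the reciprocal of sin(x), wherever sin(x) ≠ 0.
So the two sides agree for every real x for which both sides are defined.

Conclusion: Yes, this is an identity.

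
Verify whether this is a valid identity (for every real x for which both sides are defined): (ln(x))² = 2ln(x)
Claim: (ln(x))² = 2ln(x).
Test a specific point where both sides are defined: x = 2.
LHS = (ln(x))² ≈ 0.4805
RHS = 2ln(x) ≈ 1.3863
Since 0.4805 ≠ 1.3863, the equation fails at this point, so it cannot hold for every real x for which both sides are defined.
2ln(x) equals ln(x²), which is not the same as (ln x)².

Conclusion: No, this is NOT an identity.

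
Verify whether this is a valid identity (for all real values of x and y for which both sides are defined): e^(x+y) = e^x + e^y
No, this is NOT an identity.

Claim: e^(x+y) = e^x + e^y.
Test a specific point where both sides are defined: x = 3/2, y = 3/2.
LHS = e^(x+y) ≈ 20.0855
RHS = e^x + e^y ≈ 8.9634
Since 20.0855 ≠ 8.9634, the equation fails at this point, so it cannot hold for all real values of x and y for which both sides are defined.
The correct rule is e^(x+y) = e^x · e^y (a product, not a sum).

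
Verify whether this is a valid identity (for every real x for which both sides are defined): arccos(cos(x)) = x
Claim: arccos(cos(x)) = x.
Test a specific point where both sides are defined: x = -π/3.
LHS = arccos(cos(x)) ≈ 1.0472
RHS = x ≈ -1.0472
Since 1.0472 ≠ -1.0472, the equation fails at this point, so it cannot hold for every real x for which both sides are defined.
arccos only returns values in [0, π], so arccos(cos(x)) = x holds only for x in that interval, not for all real x.

Conclusion: No, this is NOT an identity.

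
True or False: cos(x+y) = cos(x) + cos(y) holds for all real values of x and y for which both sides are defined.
Claim: cos(x+y) = cos(x) + cos(y).
Test a specific point where both sides are defined: x = π/4, y = π/3.
LHS = cos(x+y) ≈ -0.2588
RHS = cos(x) + cos(y) ≈ 1.2071
Since -0.2588 ≠ 1.2071, the equation fails at this point, so it cannot hold for all real values of x and y for which both sides are defined.
The correct expansion is cos(x+y) = cos(x)cos(y) - sin(x)sin(y); cosine is not additive.

Conclusion: False.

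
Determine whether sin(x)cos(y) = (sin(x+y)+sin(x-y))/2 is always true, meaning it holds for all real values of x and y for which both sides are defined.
Claim: sin(x)cos(y) = (sin(x+y)+sin(x-y))/2.
Reasoning: sin(x+y) = sin(x)cos(y) + cos(x)sin(y) and sin(x-y) = sin(x)cos(y) - cos(x)sin(y). Adding, sin(x+y) + sin(x-y) = 2sin(x)cos(y); divide by 2.
So the two sides agree for all real values of x and y for which both sides are defined.

Conclusion: Yes, this is an identity.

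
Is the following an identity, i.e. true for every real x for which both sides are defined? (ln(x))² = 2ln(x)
Claim: (ln(x))² = 2ln(x).
Test a specific point where both sides are defined: x = 5.
LHS = (ln(x))² ≈ 2.5903
RHS = 2ln(x) ≈ 3.2189
Since 2.5903 ≠ 3.2189, the equation fails at this point, so it cannot hold for every real x for which both sides are defined.
2ln(x) equals ln(x²), which is not the same as (ln x)².

Conclusion: No, this is NOT an identity.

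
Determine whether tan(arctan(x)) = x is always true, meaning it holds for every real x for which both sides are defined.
Yes, this is an identity.

Claim: tan(arctan(x)) = x.
Reasoning: For every real x, arctan(x) is by definition the angle in (-π/2, π/2) whose tangent equals x. Taking the tangent of that angle returns x.
So the two sides agree for every real x for which both sides are defined.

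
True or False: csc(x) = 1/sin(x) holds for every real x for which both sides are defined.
True.

Claim: csc(x) = 1/sin(x).
Reasoning: csc(x) is by definition the reciprocal of sin(x), wherever sin(x) ≠ 0.
So the two sides agree for every real x for which both sides are defined.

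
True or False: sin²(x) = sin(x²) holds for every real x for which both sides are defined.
Claim: sin²(x) = sin(x²).
Test a specific point where both sides are defined: x = π.
LHS = sin²(x) ≈ 0.0000
RHS = sin(x²) ≈ -0.4303
Since 0.0000 ≠ -0.4303, the equation fails at this point, so it cannot hold for every real x for which both sides are defined.
sin²(x) means (sin x)², squaring the output; sin(x²) squares the input. These are different functions.

Conclusion: False.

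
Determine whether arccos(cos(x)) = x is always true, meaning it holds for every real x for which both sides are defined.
No, this is NOT an identity.

Claim: arccos(cos(x)) = x.
Test a specific point where both sides are defined: x = -π/4.
LHS = arccos(cos(x)) ≈ 0.7854
RHS = x ≈ -0.7854
Since 0.7854 ≠ -0.7854, the equation fails at this point, so it cannot hold for every real x for which both sides are defined.
arccos only returns values in [0, π], so arccos(cos(x)) = x holds only for x in that interval, not for all real x.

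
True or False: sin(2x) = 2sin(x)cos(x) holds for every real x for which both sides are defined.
True.

Claim: sin(2x) = 2sin(x)cos(x).
Reasoning: Put y = x in the addition formula sin(x+y) = sin(x)cos(y) + cos(x)sin(y): sin(2x) = sin(x)cos(x) + cos(x)sin(x) = 2sin(x)cos(x).
So the two sides agree for every real x for which both sides are defined.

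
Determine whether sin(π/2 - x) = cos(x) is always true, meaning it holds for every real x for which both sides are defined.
Claim: sin(π/2 - x) = cos(x).
Reasoning: Use sin(u - v) = sin(u)cos(v) - cos(u)sin(v) with u = π/2, v = x: sin(π/2)cos(x) - cos(π/2)sin(x) = 1·cos(x) - 0·sin(x) = cos(x).
So the two sides agree for every real x for which both sides are defined.

Conclusion: Yes, this is an identity.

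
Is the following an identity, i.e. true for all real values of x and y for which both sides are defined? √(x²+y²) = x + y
No, this is NOT an identity.

Claim: √(x²+y²) = x + y.
Test a specific point where both sides are defined: x = 1/2, y = 2.
LHS = √(x²+y²) ≈ 2.0616
RHS = x + y ≈ 2.5000
Since 2.0616 ≠ 2.5000, the equation fails at this point, so it cannot hold for all real values of x and y for which both sides are defined.
(x+y)² = x² + 2xy + y², not x² + y², so the square root does not split this way.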